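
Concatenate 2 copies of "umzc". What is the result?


Input string: 'umzc'
Operation: repeat 2 times
Concatenation: 'umzc' + 'umzc'
Result: umzcumzc


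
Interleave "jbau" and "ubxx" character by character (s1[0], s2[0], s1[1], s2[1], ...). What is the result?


String 1: 'jbau'
String 2: 'ubxx'
Operation: alternate characters
Pairs: 'j'+'u', 'b'+'b', 'a'+'x', 'u'+'x'
Result: jubbaxux


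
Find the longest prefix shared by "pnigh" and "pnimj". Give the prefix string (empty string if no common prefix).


String 1: 'pnigh'
String 2: 'pnimj'
Compare position by position:
pos 0: 'p' vs 'p' match
pos 1: 'n' vs 'n' match
pos 2: 'i' vs 'i' match
pos 3: 'g' vs 'm' differ -> stop
Longest common prefix: "pni" (length 3)


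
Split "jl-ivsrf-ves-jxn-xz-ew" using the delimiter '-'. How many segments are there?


Input string: 'jl-ivsrf-ves-jxn-xz-ew'
Delimiter: '-'
Split result: 'jl', 'ivsrf', 'ves', 'jxn', 'xz', 'ew'
Number of parts: 6


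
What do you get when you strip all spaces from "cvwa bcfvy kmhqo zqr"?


Input string: 'cvwa bcfvy kmhqo zqr'
Operation: remove all spaces
Words: 'cvwa', 'bcfvy', 'kmhqo', 'zqr'
Join without spaces: cvwabcfvykmhqozqr


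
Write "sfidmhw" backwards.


Input string: 'sfidmhw'
Operation: reverse character order
Original order: 's' -> 'f' -> 'i' -> 'd' -> 'm' -> 'h' -> 'w'
Reversed order: 'w' -> 'h' -> 'm' -> 'd' -> 'i' -> 'f' -> 's'
Result: whmdifs


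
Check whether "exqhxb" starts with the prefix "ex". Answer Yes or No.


Input string: 'exqhxb'
Prefix to check: 'ex'
First 2 characters of input: 'ex'
Match: True
Result: Yes


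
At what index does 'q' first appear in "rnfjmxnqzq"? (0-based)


Input string: 'rnfjmxnqzq'
Target: 'q'
Scanning left to right: s[0]='r', s[1]='n', s[2]='f', s[3]='j', s[4]='m', s[5]='x', s[6]='n', s[7]='q'
First match at index: 7


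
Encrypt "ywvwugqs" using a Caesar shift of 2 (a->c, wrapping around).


Input: 'ywvwugqs', shift = 2
Operation: for each letter, (position + 2) mod 26
Mapping: 'y'(24+2=26, 26 mod 26=0)->'a', 'w'(22+2=24)->'y', 'v'(21+2=23)->'x', 'w'(22+2=24)->'y', 'u'(20+2=22)->'w', 'g'(6+2=8)->'i', 'q'(16+2=18)->'s', 's'(18+2=20)->'u'
Result: ayxywisu


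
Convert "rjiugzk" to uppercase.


Input string: 'rjiugzk'
Operation: convert each letter to uppercase
Mapping: 'r'->'R', 'j'->'J', 'i'->'I', 'u'->'U', 'g'->'G', 'z'->'Z', 'k'->'K'
Result: RJIUGZK


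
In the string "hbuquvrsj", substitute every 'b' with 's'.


Input string: 'hbuquvrsj'
Operation: replace 'b' with 's'
Positions of 'b': 1
After replacement: hsuquvrsj


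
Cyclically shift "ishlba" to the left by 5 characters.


Input: 'ishlba', shift = 5
Operation: split at index 5 and swap parts
Front part s[0:5] = 'ishlb'
Back part s[5:] = 'a'
Rotated = back + front = 'a' + 'ishlb'
Result: aishlb


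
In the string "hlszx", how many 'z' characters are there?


Input string: 'hlszx'
Target character: 'z'
Scan each position: s[3]='z'
Matches found at indices: 3
Total: 1


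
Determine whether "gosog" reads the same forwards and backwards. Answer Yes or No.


Input string: 'gosog'
Reversed: 'gosog'
Compare pairs: s[0]='g' vs s[4]='g' (match), s[1]='o' vs s[3]='o' (match)
Palindrome: Yes


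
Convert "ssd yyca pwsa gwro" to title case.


Input string: 'ssd yyca pwsa gwro'
Operation: capitalize first letter of each word
Word transformations: 'ssd'->'Ssd', 'yyca'->'Yyca', 'pwsa'->'Pwsa', 'gwro'->'Gwro'
Result: Ssd Yyca Pwsa Gwro


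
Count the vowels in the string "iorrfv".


Input string: 'iorrfv'
Operation: count vowels (a, e, i, o, u)
Scan: s[0]='i' (vowel), s[1]='o' (vowel), s[2]='r', s[3]='r', s[4]='f', s[5]='v'
Vowels found: 2
Result: 2


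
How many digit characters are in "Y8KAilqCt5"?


Input string: 'Y8KAilqCt5'
Operation: count digit characters (0-9)
Scan: 'Y', '8'(digit), 'K', 'A', 'i', 'l', 'q', 'C', 't', '5'(digit)
Digits found: 2
Result: 2


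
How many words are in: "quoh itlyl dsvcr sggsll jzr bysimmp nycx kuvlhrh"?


Input string: 'quoh itlyl dsvcr sggsll jzr bysimmp nycx kuvlhrh'
Operation: split by spaces
Words found: 'quoh', 'itlyl', 'dsvcr', 'sggsll', 'jzr', 'bysimmp', 'nycx', 'kuvlhrh'
Word count: 8


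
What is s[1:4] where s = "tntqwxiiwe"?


Input string: 'tntqwxiiwe'
Operation: slice [1:4]
Extract characters: s[1]='n', s[2]='t', s[3]='q'
Result: ntq


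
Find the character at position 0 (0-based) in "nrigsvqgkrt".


Input string: 'nrigsvqgkrt'
Operation: get character at index 0
Index mapping: s[0]='n'
Result: 'n'


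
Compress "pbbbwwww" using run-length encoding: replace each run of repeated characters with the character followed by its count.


Input: 'pbbbwwww'
Operation: identify consecutive runs
Runs: 'p' -> p1, 'bbb' -> b3, 'wwww' -> w4
Encoded: p1b3w4


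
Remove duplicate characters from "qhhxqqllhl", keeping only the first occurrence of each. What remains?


Input: 'qhhxqqllhl'
Operation: keep first occurrence of each character
Scan: s[0]='q' new -> keep; s[1]='h' new -> keep; s[2]='h' seen -> skip; s[3]='x' new -> keep; s[4]='q' seen -> skip; s[5]='q' seen -> skip; s[6]='l' new -> keep; s[7]='l' seen -> skip; s[8]='h' seen -> skip; s[9]='l' seen -> skip
Result: qhxl


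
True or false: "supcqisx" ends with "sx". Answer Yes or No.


Input string: 'supcqisx'
Suffix to check: 'sx'
Last 2 characters of input: 'sx'
Match: True
Result: Yes


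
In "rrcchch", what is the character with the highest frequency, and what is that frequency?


Input: 'rrcchch'
Operation: tally each character
Counts: 'c':3, 'h':2, 'r':2
Maximum: 'c' appears 3 times


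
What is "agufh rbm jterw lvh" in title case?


Input string: 'agufh rbm jterw lvh'
Operation: capitalize first letter of each word
Word transformations: 'agufh'->'Agufh', 'rbm'->'Rbm', 'jterw'->'Jterw', 'lvh'->'Lvh'
Result: Agufh Rbm Jterw Lvh


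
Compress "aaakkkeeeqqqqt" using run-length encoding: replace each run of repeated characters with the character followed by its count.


Input: 'aaakkkeeeqqqqt'
Operation: identify consecutive runs
Runs: 'aaa' -> a3, 'kkk' -> k3, 'eee' -> e3, 'qqqq' -> q4, 't' -> t1
Encoded: a3k3e3q4t1


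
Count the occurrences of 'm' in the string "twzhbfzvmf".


Input string: 'twzhbfzvmf'
Target character: 'm'
Scan each position: s[8]='m'
Matches found at indices: 8
Total: 1


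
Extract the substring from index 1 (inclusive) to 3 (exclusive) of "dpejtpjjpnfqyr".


Input string: 'dpejtpjjpnfqyr'
Operation: slice [1:3]
Extract characters: s[1]='p', s[2]='e'
Result: pe


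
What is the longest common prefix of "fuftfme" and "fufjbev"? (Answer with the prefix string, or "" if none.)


String 1: 'fuftfme'
String 2: 'fufjbev'
Compare position by position:
pos 0: 'f' vs 'f' match
pos 1: 'u' vs 'u' match
pos 2: 'f' vs 'f' match
pos 3: 't' vs 'j' differ -> stop
Longest common prefix: "fuf" (length 3)


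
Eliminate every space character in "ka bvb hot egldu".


Input string: 'ka bvb hot egldu'
Operation: remove all spaces
Words: 'ka', 'bvb', 'hot', 'egldu'
Join without spaces: kabvbhotegldu


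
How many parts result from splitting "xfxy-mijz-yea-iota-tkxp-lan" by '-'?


Input string: 'xfxy-mijz-yea-iota-tkxp-lan'
Delimiter: '-'
Split result: 'xfxy', 'mijz', 'yea', 'iota', 'tkxp', 'lan'
Number of parts: 6


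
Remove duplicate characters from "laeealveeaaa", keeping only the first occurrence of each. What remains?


Input: 'laeealveeaaa'
Operation: keep first occurrence of each character
Scan: s[0]='l' new -> keep; s[1]='a' new -> keep; s[2]='e' new -> keep; s[3]='e' seen -> skip; s[4]='a' seen -> skip; s[5]='l' seen -> skip; s[6]='v' new -> keep; s[7]='e' seen -> skip; s[8]='e' seen -> skip; s[9]='a' seen -> skip; s[10]='a' seen -> skip; s[11]='a' seen -> skip
Result: laev


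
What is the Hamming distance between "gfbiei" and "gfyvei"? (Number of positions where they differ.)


String 1: 'gfbiei'
String 2: 'gfyvei'
Compare each position: pos 0: 'g'=='g', pos 1: 'f'=='f', pos 2: 'b'!='y', pos 3: 'i'!='v', pos 4: 'e'=='e', pos 5: 'i'=='i'
Differing positions: 2
Hamming distance: 2


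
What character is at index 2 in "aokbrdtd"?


Input string: 'aokbrdtd'
Operation: get character at index 2
Index mapping: s[0]='a', s[1]='o', s[2]='k'
Result: 'k'


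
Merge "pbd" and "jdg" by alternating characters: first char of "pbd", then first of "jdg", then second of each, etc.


String 1: 'pbd'
String 2: 'jdg'
Operation: alternate characters
Pairs: 'p'+'j', 'b'+'d', 'd'+'g'
Result: pjbddg


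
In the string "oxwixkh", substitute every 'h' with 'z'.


Input string: 'oxwixkh'
Operation: replace 'h' with 'z'
Positions of 'h': 6
After replacement: oxwixkz


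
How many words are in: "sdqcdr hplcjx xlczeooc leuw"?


Input string: 'sdqcdr hplcjx xlczeooc leuw'
Operation: split by spaces
Words found: 'sdqcdr', 'hplcjx', 'xlczeooc', 'leuw'
Word count: 4


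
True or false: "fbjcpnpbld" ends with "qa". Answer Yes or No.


Input string: 'fbjcpnpbld'
Suffix to check: 'qa'
Last 2 characters of input: 'ld'
Match: False
Result: No


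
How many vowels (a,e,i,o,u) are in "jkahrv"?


Input string: 'jkahrv'
Operation: count vowels (a, e, i, o, u)
Scan: s[0]='j', s[1]='k', s[2]='a' (vowel), s[3]='h', s[4]='r', s[5]='v'
Vowels found: 1
Result: 1


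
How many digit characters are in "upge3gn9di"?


Input string: 'upge3gn9di'
Operation: count digit characters (0-9)
Scan: 'u', 'p', 'g', 'e', '3'(digit), 'g', 'n', '9'(digit), 'd', 'i'
Digits found: 2
Result: 2


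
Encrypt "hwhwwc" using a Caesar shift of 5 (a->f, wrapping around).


Input: 'hwhwwc', shift = 5
Operation: for each letter, (position + 5) mod 26
Mapping: 'h'(7+5=12)->'m', 'w'(22+5=27, 27 mod 26=1)->'b', 'h'(7+5=12)->'m', 'w'(22+5=27, 27 mod 26=1)->'b', 'w'(22+5=27, 27 mod 26=1)->'b', 'c'(2+5=7)->'h'
Result: mbmbbh


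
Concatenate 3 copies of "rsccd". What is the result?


Input string: 'rsccd'
Operation: repeat 3 times
Concatenation: 'rsccd' + 'rsccd' + 'rsccd'
Result: rsccdrsccdrsccd


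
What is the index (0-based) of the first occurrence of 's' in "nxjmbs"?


Input string: 'nxjmbs'
Target: 's'
Scanning left to right: s[0]='n', s[1]='x', s[2]='j', s[3]='m', s[4]='b', s[5]='s'
First match at index: 5


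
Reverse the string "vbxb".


Input string: 'vbxb'
Operation: reverse character order
Original order: 'v' -> 'b' -> 'x' -> 'b'
Reversed order: 'b' -> 'x' -> 'b' -> 'v'
Result: bxbv


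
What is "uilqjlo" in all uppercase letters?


Input string: 'uilqjlo'
Operation: convert each letter to uppercase
Mapping: 'u'->'U', 'i'->'I', 'l'->'L', 'q'->'Q', 'j'->'J', 'l'->'L', 'o'->'O'
Result: UILQJLO


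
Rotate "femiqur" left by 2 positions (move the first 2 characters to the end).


Input: 'femiqur', shift = 2
Operation: split at index 2 and swap parts
Front part s[0:2] = 'fe'
Back part s[2:] = 'miqur'
Rotated = back + front = 'miqur' + 'fe'
Result: miqurfe


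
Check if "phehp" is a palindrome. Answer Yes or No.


Input string: 'phehp'
Reversed: 'phehp'
Compare pairs: s[0]='p' vs s[4]='p' (match), s[1]='h' vs s[3]='h' (match)
Palindrome: Yes


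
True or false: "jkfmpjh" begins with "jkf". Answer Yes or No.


Input string: 'jkfmpjh'
Prefix to check: 'jkf'
First 3 characters of input: 'jkf'
Match: True
Result: Yes


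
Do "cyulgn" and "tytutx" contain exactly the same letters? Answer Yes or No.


String 1: 'cyulgn' -> sorted: 'cglnuy'
String 2: 'tytutx' -> sorted: 'tttuxy'
Compare sorted forms: 'cglnuy' != 'tttuxy'
Anagram: No


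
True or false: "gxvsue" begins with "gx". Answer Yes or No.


Input string: 'gxvsue'
Prefix to check: 'gx'
First 2 characters of input: 'gx'
Match: True
Result: Yes


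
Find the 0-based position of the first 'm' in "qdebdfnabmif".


Input string: 'qdebdfnabmif'
Target: 'm'
Scanning left to right: s[0]='q', s[1]='d', s[2]='e', s[3]='b', s[4]='d', s[5]='f', s[6]='n', s[7]='a', s[8]='b', s[9]='m'
First match at index: 9


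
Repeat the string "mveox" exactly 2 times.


Input string: 'mveox'
Operation: repeat 2 times
Concatenation: 'mveox' + 'mveox'
Result: mveoxmveox


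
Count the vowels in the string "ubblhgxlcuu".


Input string: 'ubblhgxlcuu'
Operation: count vowels (a, e, i, o, u)
Scan: s[0]='u' (vowel), s[1]='b', s[2]='b', s[3]='l', s[4]='h', s[5]='g', s[6]='x', s[7]='l', s[8]='c', s[9]='u' (vowel), s[10]='u' (vowel)
Vowels found: 3
Result: 3


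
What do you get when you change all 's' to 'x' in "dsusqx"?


Input string: 'dsusqx'
Operation: replace 's' with 'x'
Positions of 's': 1, 3
After replacement: dxuxqx


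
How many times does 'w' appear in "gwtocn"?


Input string: 'gwtocn'
Target character: 'w'
Scan each position: s[1]='w'
Matches found at indices: 1
Total: 1


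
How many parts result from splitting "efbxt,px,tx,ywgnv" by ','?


Input string: 'efbxt,px,tx,ywgnv'
Delimiter: ','
Split result: 'efbxt', 'px', 'tx', 'ywgnv'
Number of parts: 4


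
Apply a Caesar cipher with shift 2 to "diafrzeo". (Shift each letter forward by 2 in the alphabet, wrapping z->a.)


Input: 'diafrzeo', shift = 2
Operation: for each letter, (position + 2) mod 26
Mapping: 'd'(3+2=5)->'f', 'i'(8+2=10)->'k', 'a'(0+2=2)->'c', 'f'(5+2=7)->'h', 'r'(17+2=19)->'t', 'z'(25+2=27, 27 mod 26=1)->'b', 'e'(4+2=6)->'g', 'o'(14+2=16)->'q'
Result: fkchtbgq


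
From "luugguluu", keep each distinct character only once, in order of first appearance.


Input: 'luugguluu'
Operation: keep first occurrence of each character
Scan: s[0]='l' new -> keep; s[1]='u' new -> keep; s[2]='u' seen -> skip; s[3]='g' new -> keep; s[4]='g' seen -> skip; s[5]='u' seen -> skip; s[6]='l' seen -> skip; s[7]='u' seen -> skip; s[8]='u' seen -> skip
Result: lug


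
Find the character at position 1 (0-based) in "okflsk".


Input string: 'okflsk'
Operation: get character at index 1
Index mapping: s[0]='o', s[1]='k'
Result: 'k'


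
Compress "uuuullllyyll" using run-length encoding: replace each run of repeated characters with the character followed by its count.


Input: 'uuuullllyyll'
Operation: identify consecutive runs
Runs: 'uuuu' -> u4, 'llll' -> l4, 'yy' -> y2, 'll' -> l2
Encoded: u4l4y2l2


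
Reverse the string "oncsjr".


Input string: 'oncsjr'
Operation: reverse character order
Original order: 'o' -> 'n' -> 'c' -> 's' -> 'j' -> 'r'
Reversed order: 'r' -> 'j' -> 's' -> 'c' -> 'n' -> 'o'
Result: rjscno


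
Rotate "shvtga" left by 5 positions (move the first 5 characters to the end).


Input: 'shvtga', shift = 5
Operation: split at index 5 and swap parts
Front part s[0:5] = 'shvtg'
Back part s[5:] = 'a'
Rotated = back + front = 'a' + 'shvtg'
Result: ashvtg


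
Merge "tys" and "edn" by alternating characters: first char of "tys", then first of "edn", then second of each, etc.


String 1: 'tys'
String 2: 'edn'
Operation: alternate characters
Pairs: 't'+'e', 'y'+'d', 's'+'n'
Result: teydsn


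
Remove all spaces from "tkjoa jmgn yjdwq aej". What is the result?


Input string: 'tkjoa jmgn yjdwq aej'
Operation: remove all spaces
Words: 'tkjoa', 'jmgn', 'yjdwq', 'aej'
Join without spaces: tkjoajmgnyjdwqaej


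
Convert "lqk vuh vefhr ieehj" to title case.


Input string: 'lqk vuh vefhr ieehj'
Operation: capitalize first letter of each word
Word transformations: 'lqk'->'Lqk', 'vuh'->'Vuh', 'vefhr'->'Vefhr', 'ieehj'->'Ieehj'
Result: Lqk Vuh Vefhr Ieehj


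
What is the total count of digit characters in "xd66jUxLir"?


Input string: 'xd66jUxLir'
Operation: count digit characters (0-9)
Scan: 'x', 'd', '6'(digit), '6'(digit), 'j', 'U', 'x', 'L', 'i', 'r'
Digits found: 2
Result: 2


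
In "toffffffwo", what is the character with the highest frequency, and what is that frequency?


Input: 'toffffffwo'
Operation: tally each character
Counts: 'f':6, 'o':2, 't':1, 'w':1
Maximum: 'f' appears 6 times


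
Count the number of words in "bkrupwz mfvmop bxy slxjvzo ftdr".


Input string: 'bkrupwz mfvmop bxy slxjvzo ftdr'
Operation: split by spaces
Words found: 'bkrupwz', 'mfvmop', 'bxy', 'slxjvzo', 'ftdr'
Word count: 5


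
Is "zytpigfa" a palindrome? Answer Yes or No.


Input string: 'zytpigfa'
Reversed: 'afgiptyz'
Compare pairs: s[0]='z' vs s[7]='a' (mismatch), s[1]='y' vs s[6]='f' (mismatch), s[2]='t' vs s[5]='g' (mismatch), s[3]='p' vs s[4]='i' (mismatch)
Palindrome: No


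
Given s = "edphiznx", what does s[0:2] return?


Input string: 'edphiznx'
Operation: slice [0:2]
Extract characters: s[0]='e', s[1]='d'
Result: ed


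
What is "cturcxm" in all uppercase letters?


Input string: 'cturcxm'
Operation: convert each letter to uppercase
Mapping: 'c'->'C', 't'->'T', 'u'->'U', 'r'->'R', 'c'->'C', 'x'->'X', 'm'->'M'
Result: CTURCXM


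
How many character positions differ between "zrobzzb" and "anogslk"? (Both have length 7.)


String 1: 'zrobzzb'
String 2: 'anogslk'
Compare each position: pos 0: 'z'!='a', pos 1: 'r'!='n', pos 2: 'o'=='o', pos 3: 'b'!='g', pos 4: 'z'!='s', pos 5: 'z'!='l', pos 6: 'b'!='k'
Differing positions: 6
Hamming distance: 6


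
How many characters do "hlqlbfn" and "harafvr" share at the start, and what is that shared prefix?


String 1: 'hlqlbfn'
String 2: 'harafvr'
Compare position by position:
pos 0: 'h' vs 'h' match
pos 1: 'l' vs 'a' differ -> stop
Longest common prefix: "h" (length 1)


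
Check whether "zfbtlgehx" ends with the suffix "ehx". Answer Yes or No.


Input string: 'zfbtlgehx'
Suffix to check: 'ehx'
Last 3 characters of input: 'ehx'
Match: True
Result: Yes


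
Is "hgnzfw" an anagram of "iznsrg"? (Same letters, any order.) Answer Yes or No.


String 1: 'iznsrg' -> sorted: 'ginrsz'
String 2: 'hgnzfw' -> sorted: 'fghnwz'
Compare sorted forms: 'ginrsz' != 'fghnwz'
Anagram: No


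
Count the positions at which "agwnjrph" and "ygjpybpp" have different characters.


String 1: 'agwnjrph'
String 2: 'ygjpybpp'
Compare each position: pos 0: 'a'!='y', pos 1: 'g'=='g', pos 2: 'w'!='j', pos 3: 'n'!='p', pos 4: 'j'!='y', pos 5: 'r'!='b', pos 6: 'p'=='p', pos 7: 'h'!='p'
Differing positions: 6
Hamming distance: 6


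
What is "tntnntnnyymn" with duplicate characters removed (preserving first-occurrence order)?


Input: 'tntnntnnyymn'
Operation: keep first occurrence of each character
Scan: s[0]='t' new -> keep; s[1]='n' new -> keep; s[2]='t' seen -> skip; s[3]='n' seen -> skip; s[4]='n' seen -> skip; s[5]='t' seen -> skip; s[6]='n' seen -> skip; s[7]='n' seen -> skip; s[8]='y' new -> keep; s[9]='y' seen -> skip; s[10]='m' new -> keep; s[11]='n' seen -> skip
Result: tnym


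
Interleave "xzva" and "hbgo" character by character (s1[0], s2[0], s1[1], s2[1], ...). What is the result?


String 1: 'xzva'
String 2: 'hbgo'
Operation: alternate characters
Pairs: 'x'+'h', 'z'+'b', 'v'+'g', 'a'+'o'
Result: xhzbvgao


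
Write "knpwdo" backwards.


Input string: 'knpwdo'
Operation: reverse character order
Original order: 'k' -> 'n' -> 'p' -> 'w' -> 'd' -> 'o'
Reversed order: 'o' -> 'd' -> 'w' -> 'p' -> 'n' -> 'k'
Result: odwpnk


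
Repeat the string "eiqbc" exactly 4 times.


Input string: 'eiqbc'
Operation: repeat 4 times
Concatenation: 'eiqbc' + 'eiqbc' + 'eiqbc' + 'eiqbc'
Result: eiqbceiqbceiqbceiqbc


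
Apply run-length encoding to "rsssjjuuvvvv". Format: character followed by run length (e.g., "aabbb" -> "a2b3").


Input: 'rsssjjuuvvvv'
Operation: identify consecutive runs
Runs: 'r' -> r1, 'sss' -> s3, 'jj' -> j2, 'uu' -> u2, 'vvvv' -> v4
Encoded: r1s3j2u2v4


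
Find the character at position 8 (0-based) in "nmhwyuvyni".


Input string: 'nmhwyuvyni'
Operation: get character at index 8
Index mapping: s[0]='n', s[1]='m', s[2]='h', s[3]='w', s[4]='y', s[5]='u', s[6]='v', s[7]='y', s[8]='n'
Result: 'n'


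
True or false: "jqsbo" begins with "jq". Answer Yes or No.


Input string: 'jqsbo'
Prefix to check: 'jq'
First 2 characters of input: 'jq'
Match: True
Result: Yes


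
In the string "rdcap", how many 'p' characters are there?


Input string: 'rdcap'
Target character: 'p'
Scan each position: s[4]='p'
Matches found at indices: 4
Total: 1


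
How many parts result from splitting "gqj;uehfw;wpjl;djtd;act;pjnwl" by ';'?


Input string: 'gqj;uehfw;wpjl;djtd;act;pjnwl'
Delimiter: ';'
Split result: 'gqj', 'uehfw', 'wpjl', 'djtd', 'act', 'pjnwl'
Number of parts: 6


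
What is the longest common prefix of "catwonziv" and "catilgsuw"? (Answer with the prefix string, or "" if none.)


String 1: 'catwonziv'
String 2: 'catilgsuw'
Compare position by position:
pos 0: 'c' vs 'c' match
pos 1: 'a' vs 'a' match
pos 2: 't' vs 't' match
pos 3: 'w' vs 'i' differ -> stop
Longest common prefix: "cat" (length 3)


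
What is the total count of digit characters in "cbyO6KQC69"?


Input string: 'cbyO6KQC69'
Operation: count digit characters (0-9)
Scan: 'c', 'b', 'y', 'O', '6'(digit), 'K', 'Q', 'C', '6'(digit), '9'(digit)
Digits found: 3
Result: 3


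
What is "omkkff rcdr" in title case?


Input string: 'omkkff rcdr'
Operation: capitalize first letter of each word
Word transformations: 'omkkff'->'Omkkff', 'rcdr'->'Rcdr'
Result: Omkkff Rcdr


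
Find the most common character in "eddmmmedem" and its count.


Input: 'eddmmmedem'
Operation: tally each character
Counts: 'd':3, 'e':3, 'm':4
Maximum: 'm' appears 4 times


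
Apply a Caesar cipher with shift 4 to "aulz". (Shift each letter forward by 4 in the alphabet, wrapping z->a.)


Input: 'aulz', shift = 4
Operation: for each letter, (position + 4) mod 26
Mapping: 'a'(0+4=4)->'e', 'u'(20+4=24)->'y', 'l'(11+4=15)->'p', 'z'(25+4=29, 29 mod 26=3)->'d'
Result: eypd


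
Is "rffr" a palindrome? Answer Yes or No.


Input string: 'rffr'
Reversed: 'rffr'
Compare pairs: s[0]='r' vs s[3]='r' (match), s[1]='f' vs s[2]='f' (match)
Palindrome: Yes


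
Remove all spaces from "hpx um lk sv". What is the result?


Input string: 'hpx um lk sv'
Operation: remove all spaces
Words: 'hpx', 'um', 'lk', 'sv'
Join without spaces: hpxumlksv


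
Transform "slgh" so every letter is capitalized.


Input string: 'slgh'
Operation: convert each letter to uppercase
Mapping: 's'->'S', 'l'->'L', 'g'->'G', 'h'->'H'
Result: SLGH


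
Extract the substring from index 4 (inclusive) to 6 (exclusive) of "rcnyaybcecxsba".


Input string: 'rcnyaybcecxsba'
Operation: slice [4:6]
Extract characters: s[4]='a', s[5]='y'
Result: ay


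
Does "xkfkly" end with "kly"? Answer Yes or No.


Input string: 'xkfkly'
Suffix to check: 'kly'
Last 3 characters of input: 'kly'
Match: True
Result: Yes


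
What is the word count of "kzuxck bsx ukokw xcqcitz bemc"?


Input string: 'kzuxck bsx ukokw xcqcitz bemc'
Operation: split by spaces
Words found: 'kzuxck', 'bsx', 'ukokw', 'xcqcitz', 'bemc'
Word count: 5


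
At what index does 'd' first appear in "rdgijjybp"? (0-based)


Input string: 'rdgijjybp'
Target: 'd'
Scanning left to right: s[0]='r', s[1]='d'
First match at index: 1


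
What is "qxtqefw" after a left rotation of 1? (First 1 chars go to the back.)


Input: 'qxtqefw', shift = 1
Operation: split at index 1 and swap parts
Front part s[0:1] = 'q'
Back part s[1:] = 'xtqefw'
Rotated = back + front = 'xtqefw' + 'q'
Result: xtqefwq


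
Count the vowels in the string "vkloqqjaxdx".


Input string: 'vkloqqjaxdx'
Operation: count vowels (a, e, i, o, u)
Scan: s[0]='v', s[1]='k', s[2]='l', s[3]='o' (vowel), s[4]='q', s[5]='q', s[6]='j', s[7]='a' (vowel), s[8]='x', s[9]='d', s[10]='x'
Vowels found: 2
Result: 2


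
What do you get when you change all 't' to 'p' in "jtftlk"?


Input string: 'jtftlk'
Operation: replace 't' with 'p'
Positions of 't': 1, 3
After replacement: jpfplk


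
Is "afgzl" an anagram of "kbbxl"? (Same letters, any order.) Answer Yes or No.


String 1: 'kbbxl' -> sorted: 'bbklx'
String 2: 'afgzl' -> sorted: 'afglz'
Compare sorted forms: 'bbklx' != 'afglz'
Anagram: No


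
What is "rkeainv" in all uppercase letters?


Input string: 'rkeainv'
Operation: convert each letter to uppercase
Mapping: 'r'->'R', 'k'->'K', 'e'->'E', 'a'->'A', 'i'->'I', 'n'->'N', 'v'->'V'
Result: RKEAINV


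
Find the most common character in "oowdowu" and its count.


Input: 'oowdowu'
Operation: tally each character
Counts: 'd':1, 'o':3, 'u':1, 'w':2
Maximum: 'o' appears 3 times


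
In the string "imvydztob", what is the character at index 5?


Input string: 'imvydztob'
Operation: get character at index 5
Index mapping: s[0]='i', s[1]='m', s[2]='v', s[3]='y', s[4]='d', s[5]='z'
Result: 'z'


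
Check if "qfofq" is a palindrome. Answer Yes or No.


Input string: 'qfofq'
Reversed: 'qfofq'
Compare pairs: s[0]='q' vs s[4]='q' (match), s[1]='f' vs s[3]='f' (match)
Palindrome: Yes


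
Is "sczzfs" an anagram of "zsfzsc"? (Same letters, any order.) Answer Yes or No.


String 1: 'zsfzsc' -> sorted: 'cfsszz'
String 2: 'sczzfs' -> sorted: 'cfsszz'
Compare sorted forms: 'cfsszz' == 'cfsszz'
Anagram: Yes


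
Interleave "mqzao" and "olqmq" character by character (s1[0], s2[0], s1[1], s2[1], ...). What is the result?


String 1: 'mqzao'
String 2: 'olqmq'
Operation: alternate characters
Pairs: 'm'+'o', 'q'+'l', 'z'+'q', 'a'+'m', 'o'+'q'
Result: moqlzqamoq


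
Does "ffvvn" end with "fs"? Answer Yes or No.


Input string: 'ffvvn'
Suffix to check: 'fs'
Last 2 characters of input: 'vn'
Match: False
Result: No


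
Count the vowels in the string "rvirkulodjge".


Input string: 'rvirkulodjge'
Operation: count vowels (a, e, i, o, u)
Scan: s[0]='r', s[1]='v', s[2]='i' (vowel), s[3]='r', s[4]='k', s[5]='u' (vowel), s[6]='l', s[7]='o' (vowel), s[8]='d', s[9]='j', s[10]='g', s[11]='e' (vowel)
Vowels found: 4
Result: 4


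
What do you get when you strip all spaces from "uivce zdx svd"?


Input string: 'uivce zdx svd'
Operation: remove all spaces
Words: 'uivce', 'zdx', 'svd'
Join without spaces: uivcezdxsvd


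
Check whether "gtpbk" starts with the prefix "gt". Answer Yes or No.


Input string: 'gtpbk'
Prefix to check: 'gt'
First 2 characters of input: 'gt'
Match: True
Result: Yes


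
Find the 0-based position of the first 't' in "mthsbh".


Input string: 'mthsbh'
Target: 't'
Scanning left to right: s[0]='m', s[1]='t'
First match at index: 1


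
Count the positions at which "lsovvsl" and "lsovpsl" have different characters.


String 1: 'lsovvsl'
String 2: 'lsovpsl'
Compare each position: pos 0: 'l'=='l', pos 1: 's'=='s', pos 2: 'o'=='o', pos 3: 'v'=='v', pos 4: 'v'!='p', pos 5: 's'=='s', pos 6: 'l'=='l'
Differing positions: 1
Hamming distance: 1


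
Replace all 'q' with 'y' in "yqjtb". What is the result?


Input string: 'yqjtb'
Operation: replace 'q' with 'y'
Positions of 'q': 1
After replacement: yyjtb


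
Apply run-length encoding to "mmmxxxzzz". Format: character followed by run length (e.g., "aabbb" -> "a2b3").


Input: 'mmmxxxzzz'
Operation: identify consecutive runs
Runs: 'mmm' -> m3, 'xxx' -> x3, 'zzz' -> z3
Encoded: m3x3z3


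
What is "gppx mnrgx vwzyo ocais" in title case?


Input string: 'gppx mnrgx vwzyo ocais'
Operation: capitalize first letter of each word
Word transformations: 'gppx'->'Gppx', 'mnrgx'->'Mnrgx', 'vwzyo'->'Vwzyo', 'ocais'->'Ocais'
Result: Gppx Mnrgx Vwzyo Ocais


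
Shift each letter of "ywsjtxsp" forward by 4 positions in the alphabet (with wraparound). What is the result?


Input: 'ywsjtxsp', shift = 4
Operation: for each letter, (position + 4) mod 26
Mapping: 'y'(24+4=28, 28 mod 26=2)->'c', 'w'(22+4=26, 26 mod 26=0)->'a', 's'(18+4=22)->'w', 'j'(9+4=13)->'n', 't'(19+4=23)->'x', 'x'(23+4=27, 27 mod 26=1)->'b', 's'(18+4=22)->'w', 'p'(15+4=19)->'t'
Result: cawnxbwt


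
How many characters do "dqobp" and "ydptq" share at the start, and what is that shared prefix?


String 1: 'dqobp'
String 2: 'ydptq'
Compare position by position:
pos 0: 'd' vs 'y' differ -> stop
Longest common prefix: "" (length 0)


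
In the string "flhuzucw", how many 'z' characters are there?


Input string: 'flhuzucw'
Target character: 'z'
Scan each position: s[4]='z'
Matches found at indices: 4
Total: 1


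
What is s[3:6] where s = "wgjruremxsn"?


Input string: 'wgjruremxsn'
Operation: slice [3:6]
Extract characters: s[3]='r', s[4]='u', s[5]='r'
Result: rur


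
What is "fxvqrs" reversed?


Input string: 'fxvqrs'
Operation: reverse character order
Original order: 'f' -> 'x' -> 'v' -> 'q' -> 'r' -> 's'
Reversed order: 's' -> 'r' -> 'q' -> 'v' -> 'x' -> 'f'
Result: srqvxf


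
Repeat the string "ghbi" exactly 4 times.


Input string: 'ghbi'
Operation: repeat 4 times
Concatenation: 'ghbi' + 'ghbi' + 'ghbi' + 'ghbi'
Result: ghbighbighbighbi


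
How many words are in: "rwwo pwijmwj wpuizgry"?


Input string: 'rwwo pwijmwj wpuizgry'
Operation: split by spaces
Words found: 'rwwo', 'pwijmwj', 'wpuizgry'
Word count: 3


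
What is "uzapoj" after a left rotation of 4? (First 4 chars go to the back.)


Input: 'uzapoj', shift = 4
Operation: split at index 4 and swap parts
Front part s[0:4] = 'uzap'
Back part s[4:] = 'oj'
Rotated = back + front = 'oj' + 'uzap'
Result: ojuzap


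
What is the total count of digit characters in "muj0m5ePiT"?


Input string: 'muj0m5ePiT'
Operation: count digit characters (0-9)
Scan: 'm', 'u', 'j', '0'(digit), 'm', '5'(digit), 'e', 'P', 'i', 'T'
Digits found: 2
Result: 2


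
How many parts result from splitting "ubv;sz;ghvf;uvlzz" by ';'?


Input string: 'ubv;sz;ghvf;uvlzz'
Delimiter: ';'
Split result: 'ubv', 'sz', 'ghvf', 'uvlzz'
Number of parts: 4


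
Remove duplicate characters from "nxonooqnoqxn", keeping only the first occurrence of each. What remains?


Input: 'nxonooqnoqxn'
Operation: keep first occurrence of each character
Scan: s[0]='n' new -> keep; s[1]='x' new -> keep; s[2]='o' new -> keep; s[3]='n' seen -> skip; s[4]='o' seen -> skip; s[5]='o' seen -> skip; s[6]='q' new -> keep; s[7]='n' seen -> skip; s[8]='o' seen -> skip; s[9]='q' seen -> skip; s[10]='x' seen -> skip; s[11]='n' seen -> skip
Result: nxoq


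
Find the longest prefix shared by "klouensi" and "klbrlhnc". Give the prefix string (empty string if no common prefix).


String 1: 'klouensi'
String 2: 'klbrlhnc'
Compare position by position:
pos 0: 'k' vs 'k' match
pos 1: 'l' vs 'l' match
pos 2: 'o' vs 'b' differ -> stop
Longest common prefix: "kl" (length 2)


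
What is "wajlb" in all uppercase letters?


Input string: 'wajlb'
Operation: convert each letter to uppercase
Mapping: 'w'->'W', 'a'->'A', 'j'->'J', 'l'->'L', 'b'->'B'
Result: WAJLB


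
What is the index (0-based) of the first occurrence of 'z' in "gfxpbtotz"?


Input string: 'gfxpbtotz'
Target: 'z'
Scanning left to right: s[0]='g', s[1]='f', s[2]='x', s[3]='p', s[4]='b', s[5]='t', s[6]='o', s[7]='t', s[8]='z'
First match at index: 8


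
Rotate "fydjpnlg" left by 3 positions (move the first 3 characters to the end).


Input: 'fydjpnlg', shift = 3
Operation: split at index 3 and swap parts
Front part s[0:3] = 'fyd'
Back part s[3:] = 'jpnlg'
Rotated = back + front = 'jpnlg' + 'fyd'
Result: jpnlgfyd


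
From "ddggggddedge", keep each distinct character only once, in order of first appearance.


Input: 'ddggggddedge'
Operation: keep first occurrence of each character
Scan: s[0]='d' new -> keep; s[1]='d' seen -> skip; s[2]='g' new -> keep; s[3]='g' seen -> skip; s[4]='g' seen -> skip; s[5]='g' seen -> skip; s[6]='d' seen -> skip; s[7]='d' seen -> skip; s[8]='e' new -> keep; s[9]='d' seen -> skip; s[10]='g' seen -> skip; s[11]='e' seen -> skip
Result: dge


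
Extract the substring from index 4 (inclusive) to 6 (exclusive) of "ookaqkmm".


Input string: 'ookaqkmm'
Operation: slice [4:6]
Extract characters: s[4]='q', s[5]='k'
Result: qk


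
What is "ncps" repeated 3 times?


Input string: 'ncps'
Operation: repeat 3 times
Concatenation: 'ncps' + 'ncps' + 'ncps'
Result: ncpsncpsncps


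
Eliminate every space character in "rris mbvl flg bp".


Input string: 'rris mbvl flg bp'
Operation: remove all spaces
Words: 'rris', 'mbvl', 'flg', 'bp'
Join without spaces: rrismbvlflgbp


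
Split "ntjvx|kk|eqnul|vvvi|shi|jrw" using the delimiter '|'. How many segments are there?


Input string: 'ntjvx|kk|eqnul|vvvi|shi|jrw'
Delimiter: '|'
Split result: 'ntjvx', 'kk', 'eqnul', 'vvvi', 'shi', 'jrw'
Number of parts: 6


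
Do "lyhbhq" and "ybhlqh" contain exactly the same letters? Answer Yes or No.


String 1: 'lyhbhq' -> sorted: 'bhhlqy'
String 2: 'ybhlqh' -> sorted: 'bhhlqy'
Compare sorted forms: 'bhhlqy' == 'bhhlqy'
Anagram: Yes


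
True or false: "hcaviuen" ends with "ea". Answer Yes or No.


Input string: 'hcaviuen'
Suffix to check: 'ea'
Last 2 characters of input: 'en'
Match: False
Result: No


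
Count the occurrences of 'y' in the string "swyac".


Input string: 'swyac'
Target character: 'y'
Scan each position: s[2]='y'
Matches found at indices: 2
Total: 1


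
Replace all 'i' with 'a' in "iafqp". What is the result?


Input string: 'iafqp'
Operation: replace 'i' with 'a'
Positions of 'i': 0
After replacement: aafqp


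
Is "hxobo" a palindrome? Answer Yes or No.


Input string: 'hxobo'
Reversed: 'oboxh'
Compare pairs: s[0]='h' vs s[4]='o' (mismatch), s[1]='x' vs s[3]='b' (mismatch)
Palindrome: No


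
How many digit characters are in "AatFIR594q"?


Input string: 'AatFIR594q'
Operation: count digit characters (0-9)
Scan: 'A', 'a', 't', 'F', 'I', 'R', '5'(digit), '9'(digit), '4'(digit), 'q'
Digits found: 3
Result: 3


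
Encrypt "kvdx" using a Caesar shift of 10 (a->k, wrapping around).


Input: 'kvdx', shift = 10
Operation: for each letter, (position + 10) mod 26
Mapping: 'k'(10+10=20)->'u', 'v'(21+10=31, 31 mod 26=5)->'f', 'd'(3+10=13)->'n', 'x'(23+10=33, 33 mod 26=7)->'h'
Result: ufnh


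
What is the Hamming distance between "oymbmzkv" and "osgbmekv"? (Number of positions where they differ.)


String 1: 'oymbmzkv'
String 2: 'osgbmekv'
Compare each position: pos 0: 'o'=='o', pos 1: 'y'!='s', pos 2: 'm'!='g', pos 3: 'b'=='b', pos 4: 'm'=='m', pos 5: 'z'!='e', pos 6: 'k'=='k', pos 7: 'v'=='v'
Differing positions: 3
Hamming distance: 3


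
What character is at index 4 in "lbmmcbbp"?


Input string: 'lbmmcbbp'
Operation: get character at index 4
Index mapping: s[0]='l', s[1]='b', s[2]='m', s[3]='m', s[4]='c'
Result: 'c'


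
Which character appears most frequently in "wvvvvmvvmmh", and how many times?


Input: 'wvvvvmvvmmh'
Operation: tally each character
Counts: 'h':1, 'm':3, 'v':6, 'w':1
Maximum: 'v' appears 6 times


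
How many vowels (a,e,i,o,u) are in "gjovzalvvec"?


Input string: 'gjovzalvvec'
Operation: count vowels (a, e, i, o, u)
Scan: s[0]='g', s[1]='j', s[2]='o' (vowel), s[3]='v', s[4]='z', s[5]='a' (vowel), s[6]='l', s[7]='v', s[8]='v', s[9]='e' (vowel), s[10]='c'
Vowels found: 3
Result: 3


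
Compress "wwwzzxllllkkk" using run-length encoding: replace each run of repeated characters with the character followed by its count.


Input: 'wwwzzxllllkkk'
Operation: identify consecutive runs
Runs: 'www' -> w3, 'zz' -> z2, 'x' -> x1, 'llll' -> l4, 'kkk' -> k3
Encoded: w3z2x1l4k3


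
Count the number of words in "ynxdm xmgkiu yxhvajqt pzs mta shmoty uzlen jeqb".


Input string: 'ynxdm xmgkiu yxhvajqt pzs mta shmoty uzlen jeqb'
Operation: split by spaces
Words found: 'ynxdm', 'xmgkiu', 'yxhvajqt', 'pzs', 'mta', 'shmoty', 'uzlen', 'jeqb'
Word count: 8


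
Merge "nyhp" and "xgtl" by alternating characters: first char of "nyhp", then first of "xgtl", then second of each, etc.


String 1: 'nyhp'
String 2: 'xgtl'
Operation: alternate characters
Pairs: 'n'+'x', 'y'+'g', 'h'+'t', 'p'+'l'
Result: nxyghtpl


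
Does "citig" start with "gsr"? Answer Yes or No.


Input string: 'citig'
Prefix to check: 'gsr'
First 3 characters of input: 'cit'
Match: False
Result: No


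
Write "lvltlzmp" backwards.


Input string: 'lvltlzmp'
Operation: reverse character order
Original order: 'l' -> 'v' -> 'l' -> 't' -> 'l' -> 'z' -> 'm' -> 'p'
Reversed order: 'p' -> 'm' -> 'z' -> 'l' -> 't' -> 'l' -> 'v' -> 'l'
Result: pmzltlvl


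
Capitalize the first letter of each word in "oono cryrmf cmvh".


Input string: 'oono cryrmf cmvh'
Operation: capitalize first letter of each word
Word transformations: 'oono'->'Oono', 'cryrmf'->'Cryrmf', 'cmvh'->'Cmvh'
Result: Oono Cryrmf Cmvh


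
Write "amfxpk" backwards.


Input string: 'amfxpk'
Operation: reverse character order
Original order: 'a' -> 'm' -> 'f' -> 'x' -> 'p' -> 'k'
Reversed order: 'k' -> 'p' -> 'x' -> 'f' -> 'm' -> 'a'
Result: kpxfma


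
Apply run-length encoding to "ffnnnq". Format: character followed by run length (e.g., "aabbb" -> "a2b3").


Input: 'ffnnnq'
Operation: identify consecutive runs
Runs: 'ff' -> f2, 'nnn' -> n3, 'q' -> q1
Encoded: f2n3q1


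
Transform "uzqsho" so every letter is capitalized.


Input string: 'uzqsho'
Operation: convert each letter to uppercase
Mapping: 'u'->'U', 'z'->'Z', 'q'->'Q', 's'->'S', 'h'->'H', 'o'->'O'
Result: UZQSHO


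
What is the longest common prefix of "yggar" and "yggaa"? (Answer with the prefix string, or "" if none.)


String 1: 'yggar'
String 2: 'yggaa'
Compare position by position:
pos 0: 'y' vs 'y' match
pos 1: 'g' vs 'g' match
pos 2: 'g' vs 'g' match
pos 3: 'a' vs 'a' match
pos 4: 'r' vs 'a' differ -> stop
Longest common prefix: "ygga" (length 4)


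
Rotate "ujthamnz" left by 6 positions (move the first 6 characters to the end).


Input: 'ujthamnz', shift = 6
Operation: split at index 6 and swap parts
Front part s[0:6] = 'ujtham'
Back part s[6:] = 'nz'
Rotated = back + front = 'nz' + 'ujtham'
Result: nzujtham


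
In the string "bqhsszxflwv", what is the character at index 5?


Input string: 'bqhsszxflwv'
Operation: get character at index 5
Index mapping: s[0]='b', s[1]='q', s[2]='h', s[3]='s', s[4]='s', s[5]='z'
Result: 'z'


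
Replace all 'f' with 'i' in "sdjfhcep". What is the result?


Input string: 'sdjfhcep'
Operation: replace 'f' with 'i'
Positions of 'f': 3
After replacement: sdjihcep


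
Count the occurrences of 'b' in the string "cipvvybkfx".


Input string: 'cipvvybkfx'
Target character: 'b'
Scan each position: s[6]='b'
Matches found at indices: 6
Total: 1


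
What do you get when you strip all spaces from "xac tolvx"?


Input string: 'xac tolvx'
Operation: remove all spaces
Words: 'xac', 'tolvx'
Join without spaces: xactolvx


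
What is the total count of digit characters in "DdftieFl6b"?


Input string: 'DdftieFl6b'
Operation: count digit characters (0-9)
Scan: 'D', 'd', 'f', 't', 'i', 'e', 'F', 'l', '6'(digit), 'b'
Digits found: 1
Result: 1


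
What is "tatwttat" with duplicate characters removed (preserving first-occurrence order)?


Input: 'tatwttat'
Operation: keep first occurrence of each character
Scan: s[0]='t' new -> keep; s[1]='a' new -> keep; s[2]='t' seen -> skip; s[3]='w' new -> keep; s[4]='t' seen -> skip; s[5]='t' seen -> skip; s[6]='a' seen -> skip; s[7]='t' seen -> skip
Result: taw


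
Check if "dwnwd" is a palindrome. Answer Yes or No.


Input string: 'dwnwd'
Reversed: 'dwnwd'
Compare pairs: s[0]='d' vs s[4]='d' (match), s[1]='w' vs s[3]='w' (match)
Palindrome: Yes


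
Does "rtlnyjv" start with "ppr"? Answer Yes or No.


Input string: 'rtlnyjv'
Prefix to check: 'ppr'
First 3 characters of input: 'rtl'
Match: False
Result: No


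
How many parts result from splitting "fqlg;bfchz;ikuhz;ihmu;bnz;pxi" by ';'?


Input string: 'fqlg;bfchz;ikuhz;ihmu;bnz;pxi'
Delimiter: ';'
Split result: 'fqlg', 'bfchz', 'ikuhz', 'ihmu', 'bnz', 'pxi'
Number of parts: 6


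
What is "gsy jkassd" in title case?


Input string: 'gsy jkassd'
Operation: capitalize first letter of each word
Word transformations: 'gsy'->'Gsy', 'jkassd'->'Jkassd'
Result: Gsy Jkassd
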